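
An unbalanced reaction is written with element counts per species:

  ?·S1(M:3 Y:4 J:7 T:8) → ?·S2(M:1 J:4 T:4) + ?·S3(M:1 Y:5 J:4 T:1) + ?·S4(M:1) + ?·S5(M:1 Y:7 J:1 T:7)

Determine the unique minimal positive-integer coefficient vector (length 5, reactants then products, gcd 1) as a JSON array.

M: 3·3 = 9 | 4·1+1·1+3·1+1·1 = 9
Y: 3·4 = 12 | 4·0+1·5+3·0+1·7 = 12
J: 3·7 = 21 | 4·4+1·4+3·0+1·1 = 21
T: 3·8 = 24 | 4·4+1·1+3·0+1·7 = 24
gcd(3,4,1,3,1) = 1

Coefficients: [3, 4, 1, 3, 1]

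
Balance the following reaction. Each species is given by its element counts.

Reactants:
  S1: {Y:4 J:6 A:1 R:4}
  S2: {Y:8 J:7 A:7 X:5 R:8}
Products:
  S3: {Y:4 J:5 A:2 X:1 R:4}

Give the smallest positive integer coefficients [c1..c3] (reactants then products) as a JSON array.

Coefficients: [3, 1, 5]

Y: 3·4+1·8 = 20 | 5·4 = 20
J: 3·6+1·7 = 25 | 5·5 = 25
A: 3·1+1·7 = 10 | 5·2 = 10
X: 3·0+1·5 = 5 | 5·1 = 5
R: 3·4+1·8 = 20 | 5·4 = 20
gcd(3,1,5) = 1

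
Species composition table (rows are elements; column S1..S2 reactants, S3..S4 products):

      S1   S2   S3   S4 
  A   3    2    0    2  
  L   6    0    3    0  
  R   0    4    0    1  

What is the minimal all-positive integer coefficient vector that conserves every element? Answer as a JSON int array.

A: 2·3+1·2 = 8 | 4·0+4·2 = 8
L: 2·6+1·0 = 12 | 4·3+4·0 = 12
R: 2·0+1·4 = 4 | 4·0+4·1 = 4
gcd(2,1,4,4) = 1

Coefficients: [2, 1, 4, 4]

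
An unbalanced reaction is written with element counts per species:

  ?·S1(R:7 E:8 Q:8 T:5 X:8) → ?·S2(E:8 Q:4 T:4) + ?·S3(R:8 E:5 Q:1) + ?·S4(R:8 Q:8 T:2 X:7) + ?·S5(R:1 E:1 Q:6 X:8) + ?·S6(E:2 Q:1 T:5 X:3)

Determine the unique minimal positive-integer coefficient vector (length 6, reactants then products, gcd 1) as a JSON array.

R: 5·7 = 35 | 2·0+3·8+1·8+3·1+3·0 = 35
E: 5·8 = 40 | 2·8+3·5+1·0+3·1+3·2 = 40
Q: 5·8 = 40 | 2·4+3·1+1·8+3·6+3·1 = 40
T: 5·5 = 25 | 2·4+3·0+1·2+3·0+3·5 = 25
X: 5·8 = 40 | 2·0+3·0+1·7+3·8+3·3 = 40
gcd(5,2,3,1,3,3) = 1

Coefficients: [5, 2, 3, 1, 3, 3]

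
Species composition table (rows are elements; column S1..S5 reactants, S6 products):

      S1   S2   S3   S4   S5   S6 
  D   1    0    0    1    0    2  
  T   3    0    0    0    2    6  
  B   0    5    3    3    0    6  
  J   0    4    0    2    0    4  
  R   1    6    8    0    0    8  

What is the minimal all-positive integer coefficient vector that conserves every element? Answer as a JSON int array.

D: 6·1+3·0+1·0+2·1+3·0 = 8 | 4·2 = 8
T: 6·3+3·0+1·0+2·0+3·2 = 24 | 4·6 = 24
B: 6·0+3·5+1·3+2·3+3·0 = 24 | 4·6 = 24
J: 6·0+3·4+1·0+2·2+3·0 = 16 | 4·4 = 16
R: 6·1+3·6+1·8+2·0+3·0 = 32 | 4·8 = 32
gcd(6,3,1,2,3,4) = 1

Coefficients: [6, 3, 1, 2, 3, 4]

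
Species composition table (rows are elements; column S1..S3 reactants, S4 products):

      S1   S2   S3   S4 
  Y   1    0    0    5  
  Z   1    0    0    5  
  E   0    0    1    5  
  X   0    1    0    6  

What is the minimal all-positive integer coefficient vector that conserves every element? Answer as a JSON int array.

Y: 5·1+6·0+5·0 = 5 | 1·5 = 5
Z: 5·1+6·0+5·0 = 5 | 1·5 = 5
E: 5·0+6·0+5·1 = 5 | 1·5 = 5
X: 5·0+6·1+5·0 = 6 | 1·6 = 6
gcd(5,6,5,1) = 1

Coefficients: [5, 6, 5, 1]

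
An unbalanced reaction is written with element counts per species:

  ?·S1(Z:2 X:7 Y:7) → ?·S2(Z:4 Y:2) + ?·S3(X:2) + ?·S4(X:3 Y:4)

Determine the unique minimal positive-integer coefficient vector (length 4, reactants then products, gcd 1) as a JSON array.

Z: 4·2 = 8 | 2·4+5·0+6·0 = 8
X: 4·7 = 28 | 2·0+5·2+6·3 = 28
Y: 4·7 = 28 | 2·2+5·0+6·4 = 28
gcd(4,2,5,6) = 1

Coefficients: [4, 2, 5, 6]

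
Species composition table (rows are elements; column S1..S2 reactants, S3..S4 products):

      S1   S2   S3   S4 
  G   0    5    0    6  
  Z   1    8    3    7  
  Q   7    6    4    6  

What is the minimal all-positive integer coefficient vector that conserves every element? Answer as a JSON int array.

G: 2·0+6·5 = 30 | 5·0+5·6 = 30
Z: 2·1+6·8 = 50 | 5·3+5·7 = 50
Q: 2·7+6·6 = 50 | 5·4+5·6 = 50
gcd(2,6,5,5) = 1

Coefficients: [2, 6, 5, 5]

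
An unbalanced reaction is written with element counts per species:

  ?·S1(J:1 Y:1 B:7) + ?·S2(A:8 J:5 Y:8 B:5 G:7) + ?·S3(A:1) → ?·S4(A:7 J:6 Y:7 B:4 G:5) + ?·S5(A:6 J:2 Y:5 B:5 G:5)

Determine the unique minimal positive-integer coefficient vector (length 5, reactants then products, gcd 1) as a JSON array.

Coefficients: [1, 5, 5, 3, 4]

A: 1·0+5·8+5·1 = 45 | 3·7+4·6 = 45
J: 1·1+5·5+5·0 = 26 | 3·6+4·2 = 26
Y: 1·1+5·8+5·0 = 41 | 3·7+4·5 = 41
B: 1·7+5·5+5·0 = 32 | 3·4+4·5 = 32
G: 1·0+5·7+5·0 = 35 | 3·5+4·5 = 35
gcd(1,5,5,3,4) = 1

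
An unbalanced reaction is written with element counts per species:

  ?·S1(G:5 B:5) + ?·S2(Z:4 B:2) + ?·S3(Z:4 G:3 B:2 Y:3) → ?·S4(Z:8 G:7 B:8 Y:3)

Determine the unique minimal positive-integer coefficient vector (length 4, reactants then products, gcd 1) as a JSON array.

Coefficients: [4, 5, 5, 5]

Z: 4·0+5·4+5·4 = 40 | 5·8 = 40
G: 4·5+5·0+5·3 = 35 | 5·7 = 35
B: 4·5+5·2+5·2 = 40 | 5·8 = 40
Y: 4·0+5·0+5·3 = 15 | 5·3 = 15
gcd(4,5,5,5) = 1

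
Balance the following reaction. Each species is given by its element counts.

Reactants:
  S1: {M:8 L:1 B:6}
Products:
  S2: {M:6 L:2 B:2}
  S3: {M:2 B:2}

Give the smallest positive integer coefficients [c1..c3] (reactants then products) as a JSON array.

Coefficients: [2, 1, 5]

M: 2·8 = 16 | 1·6+5·2 = 16
L: 2·1 = 2 | 1·2+5·0 = 2
B: 2·6 = 12 | 1·2+5·2 = 12
gcd(2,1,5) = 1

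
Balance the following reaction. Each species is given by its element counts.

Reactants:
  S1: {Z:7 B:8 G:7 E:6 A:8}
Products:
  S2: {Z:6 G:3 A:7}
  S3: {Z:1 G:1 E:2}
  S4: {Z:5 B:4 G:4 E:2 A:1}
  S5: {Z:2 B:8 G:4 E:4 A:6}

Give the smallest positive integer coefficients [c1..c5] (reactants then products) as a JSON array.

Coefficients: [5, 2, 5, 2, 4]

Z: 5·7 = 35 | 2·6+5·1+2·5+4·2 = 35
B: 5·8 = 40 | 2·0+5·0+2·4+4·8 = 40
G: 5·7 = 35 | 2·3+5·1+2·4+4·4 = 35
E: 5·6 = 30 | 2·0+5·2+2·2+4·4 = 30
A: 5·8 = 40 | 2·7+5·0+2·1+4·6 = 40
gcd(5,2,5,2,4) = 1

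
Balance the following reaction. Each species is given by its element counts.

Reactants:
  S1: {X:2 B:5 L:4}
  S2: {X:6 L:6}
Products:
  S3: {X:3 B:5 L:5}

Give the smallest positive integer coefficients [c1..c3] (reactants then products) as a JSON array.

X: 6·2+1·6 = 18 | 6·3 = 18
B: 6·5+1·0 = 30 | 6·5 = 30
L: 6·4+1·6 = 30 | 6·5 = 30
gcd(6,1,6) = 1

Coefficients: [6, 1, 6]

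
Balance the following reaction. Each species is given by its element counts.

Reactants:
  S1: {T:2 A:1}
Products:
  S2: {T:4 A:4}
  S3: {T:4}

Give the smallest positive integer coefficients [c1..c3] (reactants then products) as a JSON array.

T: 4·2 = 8 | 1·4+1·4 = 8
A: 4·1 = 4 | 1·4+1·0 = 4
gcd(4,1,1) = 1

Coefficients: [4, 1, 1]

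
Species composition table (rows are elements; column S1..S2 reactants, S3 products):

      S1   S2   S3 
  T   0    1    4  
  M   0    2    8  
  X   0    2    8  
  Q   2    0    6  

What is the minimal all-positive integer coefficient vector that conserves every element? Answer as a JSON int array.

T: 3·0+4·1 = 4 | 1·4 = 4
M: 3·0+4·2 = 8 | 1·8 = 8
X: 3·0+4·2 = 8 | 1·8 = 8
Q: 3·2+4·0 = 6 | 1·6 = 6
gcd(3,4,1) = 1

Coefficients: [3, 4, 1]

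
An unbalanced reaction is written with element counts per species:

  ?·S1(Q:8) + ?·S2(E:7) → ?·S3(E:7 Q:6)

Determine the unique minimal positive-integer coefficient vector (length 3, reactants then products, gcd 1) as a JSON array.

Coefficients: [3, 4, 4]

E: 3·0+4·7 = 28 | 4·7 = 28
Q: 3·8+4·0 = 24 | 4·6 = 24
gcd(3,4,4) = 1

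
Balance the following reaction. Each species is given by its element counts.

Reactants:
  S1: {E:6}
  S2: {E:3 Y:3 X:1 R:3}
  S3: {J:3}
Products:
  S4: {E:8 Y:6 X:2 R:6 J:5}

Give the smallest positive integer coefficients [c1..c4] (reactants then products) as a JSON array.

E: 1·6+6·3+5·0 = 24 | 3·8 = 24
Y: 1·0+6·3+5·0 = 18 | 3·6 = 18
X: 1·0+6·1+5·0 = 6 | 3·2 = 6
R: 1·0+6·3+5·0 = 18 | 3·6 = 18
J: 1·0+6·0+5·3 = 15 | 3·5 = 15
gcd(1,6,5,3) = 1

Coefficients: [1, 6, 5, 3]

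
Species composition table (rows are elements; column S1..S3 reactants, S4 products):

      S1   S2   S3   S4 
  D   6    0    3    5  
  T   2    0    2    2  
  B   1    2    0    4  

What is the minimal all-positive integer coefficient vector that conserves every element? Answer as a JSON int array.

Coefficients: [2, 5, 1, 3]

D: 2·6+5·0+1·3 = 15 | 3·5 = 15
T: 2·2+5·0+1·2 = 6 | 3·2 = 6
B: 2·1+5·2+1·0 = 12 | 3·4 = 12
gcd(2,5,1,3) = 1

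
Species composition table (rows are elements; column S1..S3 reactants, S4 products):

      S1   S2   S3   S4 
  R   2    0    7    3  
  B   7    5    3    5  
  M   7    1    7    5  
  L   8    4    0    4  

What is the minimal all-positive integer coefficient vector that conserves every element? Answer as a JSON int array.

Coefficients: [1, 1, 1, 3]

R: 1·2+1·0+1·7 = 9 | 3·3 = 9
B: 1·7+1·5+1·3 = 15 | 3·5 = 15
M: 1·7+1·1+1·7 = 15 | 3·5 = 15
L: 1·8+1·4+1·0 = 12 | 3·4 = 12
gcd(1,1,1,3) = 1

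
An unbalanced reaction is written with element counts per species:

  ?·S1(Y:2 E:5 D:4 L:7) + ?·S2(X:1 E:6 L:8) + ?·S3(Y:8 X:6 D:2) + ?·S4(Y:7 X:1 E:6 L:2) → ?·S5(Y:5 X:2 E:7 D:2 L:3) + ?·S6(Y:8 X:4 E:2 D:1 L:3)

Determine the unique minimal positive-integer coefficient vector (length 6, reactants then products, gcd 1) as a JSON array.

Coefficients: [1, 1, 3, 3, 3, 4]

Y: 1·2+1·0+3·8+3·7 = 47 | 3·5+4·8 = 47
X: 1·0+1·1+3·6+3·1 = 22 | 3·2+4·4 = 22
E: 1·5+1·6+3·0+3·6 = 29 | 3·7+4·2 = 29
D: 1·4+1·0+3·2+3·0 = 10 | 3·2+4·1 = 10
L: 1·7+1·8+3·0+3·2 = 21 | 3·3+4·3 = 21
gcd(1,1,3,3,3,4) = 1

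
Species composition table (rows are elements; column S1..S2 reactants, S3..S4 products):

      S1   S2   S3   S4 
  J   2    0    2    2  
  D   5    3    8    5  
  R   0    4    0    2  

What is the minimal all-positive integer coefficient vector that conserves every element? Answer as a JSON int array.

J: 3·2+1·0 = 6 | 1·2+2·2 = 6
D: 3·5+1·3 = 18 | 1·8+2·5 = 18
R: 3·0+1·4 = 4 | 1·0+2·2 = 4
gcd(3,1,1,2) = 1

Coefficients: [3, 1, 1, 2]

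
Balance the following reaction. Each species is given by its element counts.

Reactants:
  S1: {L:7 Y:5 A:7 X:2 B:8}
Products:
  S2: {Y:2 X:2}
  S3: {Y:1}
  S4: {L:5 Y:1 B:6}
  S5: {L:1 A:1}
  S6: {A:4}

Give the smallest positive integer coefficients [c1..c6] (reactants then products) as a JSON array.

L: 3·7 = 21 | 3·0+5·0+4·5+1·1+5·0 = 21
Y: 3·5 = 15 | 3·2+5·1+4·1+1·0+5·0 = 15
A: 3·7 = 21 | 3·0+5·0+4·0+1·1+5·4 = 21
X: 3·2 = 6 | 3·2+5·0+4·0+1·0+5·0 = 6
B: 3·8 = 24 | 3·0+5·0+4·6+1·0+5·0 = 24
gcd(3,3,5,4,1,5) = 1

Coefficients: [3, 3, 5, 4, 1, 5]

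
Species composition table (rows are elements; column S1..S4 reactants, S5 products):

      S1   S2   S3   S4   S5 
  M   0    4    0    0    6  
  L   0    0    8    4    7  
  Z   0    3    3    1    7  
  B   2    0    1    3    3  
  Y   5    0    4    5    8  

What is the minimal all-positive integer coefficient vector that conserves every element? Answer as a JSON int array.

M: 3·0+6·4+3·0+1·0 = 24 | 4·6 = 24
L: 3·0+6·0+3·8+1·4 = 28 | 4·7 = 28
Z: 3·0+6·3+3·3+1·1 = 28 | 4·7 = 28
B: 3·2+6·0+3·1+1·3 = 12 | 4·3 = 12
Y: 3·5+6·0+3·4+1·5 = 32 | 4·8 = 32
gcd(3,6,3,1,4) = 1

Coefficients: [3, 6, 3, 1, 4]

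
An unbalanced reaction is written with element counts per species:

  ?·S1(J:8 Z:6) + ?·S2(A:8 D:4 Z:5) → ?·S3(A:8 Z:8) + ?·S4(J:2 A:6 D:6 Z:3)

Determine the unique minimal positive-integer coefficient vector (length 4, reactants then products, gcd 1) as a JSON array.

J: 1·8+6·0 = 8 | 3·0+4·2 = 8
A: 1·0+6·8 = 48 | 3·8+4·6 = 48
D: 1·0+6·4 = 24 | 3·0+4·6 = 24
Z: 1·6+6·5 = 36 | 3·8+4·3 = 36
gcd(1,6,3,4) = 1

Coefficients: [1, 6, 3, 4]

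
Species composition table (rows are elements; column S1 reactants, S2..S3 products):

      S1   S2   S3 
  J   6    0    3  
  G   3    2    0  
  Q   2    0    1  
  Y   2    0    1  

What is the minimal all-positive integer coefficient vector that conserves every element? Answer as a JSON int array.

Coefficients: [2, 3, 4]

J: 2·6 = 12 | 3·0+4·3 = 12
G: 2·3 = 6 | 3·2+4·0 = 6
Q: 2·2 = 4 | 3·0+4·1 = 4
Y: 2·2 = 4 | 3·0+4·1 = 4
gcd(2,3,4) = 1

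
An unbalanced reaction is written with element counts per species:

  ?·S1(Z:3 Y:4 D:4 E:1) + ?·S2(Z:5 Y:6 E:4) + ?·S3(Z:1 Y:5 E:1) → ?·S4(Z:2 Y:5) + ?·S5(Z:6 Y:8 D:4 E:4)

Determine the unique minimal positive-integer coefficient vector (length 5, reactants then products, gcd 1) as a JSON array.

Coefficients: [3, 2, 1, 1, 3]

Z: 3·3+2·5+1·1 = 20 | 1·2+3·6 = 20
Y: 3·4+2·6+1·5 = 29 | 1·5+3·8 = 29
D: 3·4+2·0+1·0 = 12 | 1·0+3·4 = 12
E: 3·1+2·4+1·1 = 12 | 1·0+3·4 = 12
gcd(3,2,1,1,3) = 1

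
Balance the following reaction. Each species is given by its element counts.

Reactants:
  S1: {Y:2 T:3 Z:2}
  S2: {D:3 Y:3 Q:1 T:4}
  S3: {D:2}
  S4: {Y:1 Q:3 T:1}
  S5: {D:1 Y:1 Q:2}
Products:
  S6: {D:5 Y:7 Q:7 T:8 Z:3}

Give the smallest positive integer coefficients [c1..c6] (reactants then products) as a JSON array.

Coefficients: [6, 2, 5, 6, 4, 4]

D: 6·0+2·3+5·2+6·0+4·1 = 20 | 4·5 = 20
Y: 6·2+2·3+5·0+6·1+4·1 = 28 | 4·7 = 28
Q: 6·0+2·1+5·0+6·3+4·2 = 28 | 4·7 = 28
T: 6·3+2·4+5·0+6·1+4·0 = 32 | 4·8 = 32
Z: 6·2+2·0+5·0+6·0+4·0 = 12 | 4·3 = 12
gcd(6,2,5,6,4,4) = 1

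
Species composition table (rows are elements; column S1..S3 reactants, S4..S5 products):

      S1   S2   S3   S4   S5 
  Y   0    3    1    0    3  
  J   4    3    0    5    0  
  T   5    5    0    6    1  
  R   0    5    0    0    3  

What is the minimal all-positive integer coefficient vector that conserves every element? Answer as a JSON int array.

Coefficients: [4, 3, 6, 5, 5]

Y: 4·0+3·3+6·1 = 15 | 5·0+5·3 = 15
J: 4·4+3·3+6·0 = 25 | 5·5+5·0 = 25
T: 4·5+3·5+6·0 = 35 | 5·6+5·1 = 35
R: 4·0+3·5+6·0 = 15 | 5·0+5·3 = 15
gcd(4,3,6,5,5) = 1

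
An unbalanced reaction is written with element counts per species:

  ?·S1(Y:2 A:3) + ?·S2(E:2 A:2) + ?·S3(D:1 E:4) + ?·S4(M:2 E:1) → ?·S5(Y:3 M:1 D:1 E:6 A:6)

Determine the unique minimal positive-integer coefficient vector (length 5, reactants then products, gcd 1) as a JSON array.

Coefficients: [6, 3, 4, 2, 4]

Y: 6·2+3·0+4·0+2·0 = 12 | 4·3 = 12
M: 6·0+3·0+4·0+2·2 = 4 | 4·1 = 4
D: 6·0+3·0+4·1+2·0 = 4 | 4·1 = 4
E: 6·0+3·2+4·4+2·1 = 24 | 4·6 = 24
A: 6·3+3·2+4·0+2·0 = 24 | 4·6 = 24
gcd(6,3,4,2,4) = 1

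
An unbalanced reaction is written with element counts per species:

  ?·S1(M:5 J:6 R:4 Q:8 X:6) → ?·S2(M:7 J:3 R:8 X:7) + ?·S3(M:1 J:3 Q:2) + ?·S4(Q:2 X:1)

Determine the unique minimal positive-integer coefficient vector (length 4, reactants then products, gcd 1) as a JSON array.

M: 2·5 = 10 | 1·7+3·1+5·0 = 10
J: 2·6 = 12 | 1·3+3·3+5·0 = 12
R: 2·4 = 8 | 1·8+3·0+5·0 = 8
Q: 2·8 = 16 | 1·0+3·2+5·2 = 16
X: 2·6 = 12 | 1·7+3·0+5·1 = 12
gcd(2,1,3,5) = 1

Coefficients: [2, 1, 3, 5]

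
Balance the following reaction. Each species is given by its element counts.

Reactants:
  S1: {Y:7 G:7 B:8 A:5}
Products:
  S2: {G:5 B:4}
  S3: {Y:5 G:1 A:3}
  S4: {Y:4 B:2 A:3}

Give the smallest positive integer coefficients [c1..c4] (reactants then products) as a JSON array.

Coefficients: [3, 4, 1, 4]

Y: 3·7 = 21 | 4·0+1·5+4·4 = 21
G: 3·7 = 21 | 4·5+1·1+4·0 = 21
B: 3·8 = 24 | 4·4+1·0+4·2 = 24
A: 3·5 = 15 | 4·0+1·3+4·3 = 15
gcd(3,4,1,4) = 1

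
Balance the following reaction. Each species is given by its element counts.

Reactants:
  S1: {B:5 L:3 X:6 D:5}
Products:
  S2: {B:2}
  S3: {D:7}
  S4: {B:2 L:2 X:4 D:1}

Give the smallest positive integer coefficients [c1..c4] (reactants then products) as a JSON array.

B: 2·5 = 10 | 2·2+1·0+3·2 = 10
L: 2·3 = 6 | 2·0+1·0+3·2 = 6
X: 2·6 = 12 | 2·0+1·0+3·4 = 12
D: 2·5 = 10 | 2·0+1·7+3·1 = 10
gcd(2,2,1,3) = 1

Coefficients: [2, 2, 1, 3]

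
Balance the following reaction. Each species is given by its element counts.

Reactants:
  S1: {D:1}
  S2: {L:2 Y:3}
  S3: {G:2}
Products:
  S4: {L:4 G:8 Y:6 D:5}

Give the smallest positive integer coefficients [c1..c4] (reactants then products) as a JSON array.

L: 5·0+2·2+4·0 = 4 | 1·4 = 4
G: 5·0+2·0+4·2 = 8 | 1·8 = 8
Y: 5·0+2·3+4·0 = 6 | 1·6 = 6
D: 5·1+2·0+4·0 = 5 | 1·5 = 5
gcd(5,2,4,1) = 1

Coefficients: [5, 2, 4, 1]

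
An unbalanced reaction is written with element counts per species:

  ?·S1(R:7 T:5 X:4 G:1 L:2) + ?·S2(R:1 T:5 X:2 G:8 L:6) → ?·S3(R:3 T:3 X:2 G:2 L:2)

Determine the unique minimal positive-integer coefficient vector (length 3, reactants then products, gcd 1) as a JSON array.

Coefficients: [2, 1, 5]

R: 2·7+1·1 = 15 | 5·3 = 15
T: 2·5+1·5 = 15 | 5·3 = 15
X: 2·4+1·2 = 10 | 5·2 = 10
G: 2·1+1·8 = 10 | 5·2 = 10
L: 2·2+1·6 = 10 | 5·2 = 10
gcd(2,1,5) = 1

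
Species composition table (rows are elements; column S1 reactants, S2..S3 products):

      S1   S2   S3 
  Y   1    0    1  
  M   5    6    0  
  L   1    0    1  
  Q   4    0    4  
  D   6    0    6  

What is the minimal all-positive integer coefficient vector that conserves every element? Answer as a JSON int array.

Y: 6·1 = 6 | 5·0+6·1 = 6
M: 6·5 = 30 | 5·6+6·0 = 30
L: 6·1 = 6 | 5·0+6·1 = 6
Q: 6·4 = 24 | 5·0+6·4 = 24
D: 6·6 = 36 | 5·0+6·6 = 36
gcd(6,5,6) = 1

Coefficients: [6, 5, 6]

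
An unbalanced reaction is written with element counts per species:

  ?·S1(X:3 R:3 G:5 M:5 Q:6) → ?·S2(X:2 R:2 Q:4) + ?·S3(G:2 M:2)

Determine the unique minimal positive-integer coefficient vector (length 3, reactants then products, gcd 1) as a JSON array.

X: 2·3 = 6 | 3·2+5·0 = 6
R: 2·3 = 6 | 3·2+5·0 = 6
G: 2·5 = 10 | 3·0+5·2 = 10
M: 2·5 = 10 | 3·0+5·2 = 10
Q: 2·6 = 12 | 3·4+5·0 = 12
gcd(2,3,5) = 1

Coefficients: [2, 3, 5]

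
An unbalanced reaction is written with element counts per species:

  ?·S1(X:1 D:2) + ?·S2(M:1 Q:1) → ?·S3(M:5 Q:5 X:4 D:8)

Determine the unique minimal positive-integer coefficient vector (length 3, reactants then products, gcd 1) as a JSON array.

M: 4·0+5·1 = 5 | 1·5 = 5
Q: 4·0+5·1 = 5 | 1·5 = 5
X: 4·1+5·0 = 4 | 1·4 = 4
D: 4·2+5·0 = 8 | 1·8 = 8
gcd(4,5,1) = 1

Coefficients: [4, 5, 1]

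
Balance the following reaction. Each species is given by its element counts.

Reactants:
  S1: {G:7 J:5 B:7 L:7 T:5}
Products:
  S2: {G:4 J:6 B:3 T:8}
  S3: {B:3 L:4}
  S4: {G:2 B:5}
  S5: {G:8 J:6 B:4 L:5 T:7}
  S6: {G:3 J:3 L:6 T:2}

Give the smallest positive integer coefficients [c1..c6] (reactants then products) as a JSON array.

Coefficients: [6, 1, 2, 5, 2, 4]

G: 6·7 = 42 | 1·4+2·0+5·2+2·8+4·3 = 42
J: 6·5 = 30 | 1·6+2·0+5·0+2·6+4·3 = 30
B: 6·7 = 42 | 1·3+2·3+5·5+2·4+4·0 = 42
L: 6·7 = 42 | 1·0+2·4+5·0+2·5+4·6 = 42
T: 6·5 = 30 | 1·8+2·0+5·0+2·7+4·2 = 30
gcd(6,1,2,5,2,4) = 1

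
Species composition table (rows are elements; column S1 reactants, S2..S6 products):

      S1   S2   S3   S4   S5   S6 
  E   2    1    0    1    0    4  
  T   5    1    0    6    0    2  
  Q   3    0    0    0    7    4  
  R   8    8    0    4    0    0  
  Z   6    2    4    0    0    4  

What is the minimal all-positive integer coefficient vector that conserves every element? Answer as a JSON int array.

E: 6·2 = 12 | 4·1+6·0+4·1+2·0+1·4 = 12
T: 6·5 = 30 | 4·1+6·0+4·6+2·0+1·2 = 30
Q: 6·3 = 18 | 4·0+6·0+4·0+2·7+1·4 = 18
R: 6·8 = 48 | 4·8+6·0+4·4+2·0+1·0 = 48
Z: 6·6 = 36 | 4·2+6·4+4·0+2·0+1·4 = 36
gcd(6,4,6,4,2,1) = 1

Coefficients: [6, 4, 6, 4, 2, 1]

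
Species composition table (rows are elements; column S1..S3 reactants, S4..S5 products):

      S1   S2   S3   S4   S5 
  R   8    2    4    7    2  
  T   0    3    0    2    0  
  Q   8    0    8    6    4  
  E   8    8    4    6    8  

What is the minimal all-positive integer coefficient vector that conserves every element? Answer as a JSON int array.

Coefficients: [4, 4, 3, 6, 5]

R: 4·8+4·2+3·4 = 52 | 6·7+5·2 = 52
T: 4·0+4·3+3·0 = 12 | 6·2+5·0 = 12
Q: 4·8+4·0+3·8 = 56 | 6·6+5·4 = 56
E: 4·8+4·8+3·4 = 76 | 6·6+5·8 = 76
gcd(4,4,3,6,5) = 1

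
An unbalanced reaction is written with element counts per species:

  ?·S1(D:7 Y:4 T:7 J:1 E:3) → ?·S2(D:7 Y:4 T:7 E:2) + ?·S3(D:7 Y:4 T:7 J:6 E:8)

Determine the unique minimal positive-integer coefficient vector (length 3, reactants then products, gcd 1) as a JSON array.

Coefficients: [6, 5, 1]

D: 6·7 = 42 | 5·7+1·7 = 42
Y: 6·4 = 24 | 5·4+1·4 = 24
T: 6·7 = 42 | 5·7+1·7 = 42
J: 6·1 = 6 | 5·0+1·6 = 6
E: 6·3 = 18 | 5·2+1·8 = 18
gcd(6,5,1) = 1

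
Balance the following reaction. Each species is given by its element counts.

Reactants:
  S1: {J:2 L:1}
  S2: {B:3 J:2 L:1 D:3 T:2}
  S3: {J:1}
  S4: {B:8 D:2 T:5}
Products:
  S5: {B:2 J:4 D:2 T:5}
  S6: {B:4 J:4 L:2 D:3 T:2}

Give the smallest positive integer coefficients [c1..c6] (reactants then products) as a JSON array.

Coefficients: [6, 6, 4, 1, 1, 6]

B: 6·0+6·3+4·0+1·8 = 26 | 1·2+6·4 = 26
J: 6·2+6·2+4·1+1·0 = 28 | 1·4+6·4 = 28
L: 6·1+6·1+4·0+1·0 = 12 | 1·0+6·2 = 12
D: 6·0+6·3+4·0+1·2 = 20 | 1·2+6·3 = 20
T: 6·0+6·2+4·0+1·5 = 17 | 1·5+6·2 = 17
gcd(6,6,4,1,1,6) = 1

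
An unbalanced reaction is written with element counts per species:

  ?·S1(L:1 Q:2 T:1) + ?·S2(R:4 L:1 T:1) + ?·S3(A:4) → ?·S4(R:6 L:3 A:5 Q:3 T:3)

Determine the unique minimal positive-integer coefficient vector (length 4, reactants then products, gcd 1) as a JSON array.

Coefficients: [6, 6, 5, 4]

R: 6·0+6·4+5·0 = 24 | 4·6 = 24
L: 6·1+6·1+5·0 = 12 | 4·3 = 12
A: 6·0+6·0+5·4 = 20 | 4·5 = 20
Q: 6·2+6·0+5·0 = 12 | 4·3 = 12
T: 6·1+6·1+5·0 = 12 | 4·3 = 12
gcd(6,6,5,4) = 1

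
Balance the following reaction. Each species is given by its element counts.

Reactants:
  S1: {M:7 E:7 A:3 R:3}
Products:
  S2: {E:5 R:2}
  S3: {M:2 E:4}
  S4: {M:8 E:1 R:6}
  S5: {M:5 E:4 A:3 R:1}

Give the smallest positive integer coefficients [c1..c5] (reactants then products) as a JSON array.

M: 5·7 = 35 | 2·0+1·2+1·8+5·5 = 35
E: 5·7 = 35 | 2·5+1·4+1·1+5·4 = 35
A: 5·3 = 15 | 2·0+1·0+1·0+5·3 = 15
R: 5·3 = 15 | 2·2+1·0+1·6+5·1 = 15
gcd(5,2,1,1,5) = 1

Coefficients: [5, 2, 1, 1, 5]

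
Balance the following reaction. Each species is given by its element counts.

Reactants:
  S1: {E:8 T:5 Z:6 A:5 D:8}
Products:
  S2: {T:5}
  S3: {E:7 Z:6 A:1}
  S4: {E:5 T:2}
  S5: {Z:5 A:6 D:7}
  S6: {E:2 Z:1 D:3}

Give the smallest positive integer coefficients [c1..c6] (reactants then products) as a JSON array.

Coefficients: [5, 3, 1, 5, 4, 4]

E: 5·8 = 40 | 3·0+1·7+5·5+4·0+4·2 = 40
T: 5·5 = 25 | 3·5+1·0+5·2+4·0+4·0 = 25
Z: 5·6 = 30 | 3·0+1·6+5·0+4·5+4·1 = 30
A: 5·5 = 25 | 3·0+1·1+5·0+4·6+4·0 = 25
D: 5·8 = 40 | 3·0+1·0+5·0+4·7+4·3 = 40
gcd(5,3,1,5,4,4) = 1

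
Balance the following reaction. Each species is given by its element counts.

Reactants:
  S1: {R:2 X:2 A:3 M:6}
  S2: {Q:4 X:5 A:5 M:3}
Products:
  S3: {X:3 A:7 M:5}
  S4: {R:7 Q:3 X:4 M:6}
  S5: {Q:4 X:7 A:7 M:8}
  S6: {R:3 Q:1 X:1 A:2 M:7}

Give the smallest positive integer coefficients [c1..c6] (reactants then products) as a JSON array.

Coefficients: [5, 3, 2, 1, 2, 1]

R: 5·2+3·0 = 10 | 2·0+1·7+2·0+1·3 = 10
Q: 5·0+3·4 = 12 | 2·0+1·3+2·4+1·1 = 12
X: 5·2+3·5 = 25 | 2·3+1·4+2·7+1·1 = 25
A: 5·3+3·5 = 30 | 2·7+1·0+2·7+1·2 = 30
M: 5·6+3·3 = 39 | 2·5+1·6+2·8+1·7 = 39
gcd(5,3,2,1,2,1) = 1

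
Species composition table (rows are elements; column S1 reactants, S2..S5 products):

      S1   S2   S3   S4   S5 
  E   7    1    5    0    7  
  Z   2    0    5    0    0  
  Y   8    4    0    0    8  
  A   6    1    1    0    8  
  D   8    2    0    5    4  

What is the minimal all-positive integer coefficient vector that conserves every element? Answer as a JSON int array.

Coefficients: [5, 4, 2, 4, 3]

E: 5·7 = 35 | 4·1+2·5+4·0+3·7 = 35
Z: 5·2 = 10 | 4·0+2·5+4·0+3·0 = 10
Y: 5·8 = 40 | 4·4+2·0+4·0+3·8 = 40
A: 5·6 = 30 | 4·1+2·1+4·0+3·8 = 30
D: 5·8 = 40 | 4·2+2·0+4·5+3·4 = 40
gcd(5,4,2,4,3) = 1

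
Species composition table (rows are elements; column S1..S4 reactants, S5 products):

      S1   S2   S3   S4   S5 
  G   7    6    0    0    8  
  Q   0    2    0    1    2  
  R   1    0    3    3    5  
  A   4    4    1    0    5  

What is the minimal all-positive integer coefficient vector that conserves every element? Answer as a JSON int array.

G: 4·7+2·6+1·0+6·0 = 40 | 5·8 = 40
Q: 4·0+2·2+1·0+6·1 = 10 | 5·2 = 10
R: 4·1+2·0+1·3+6·3 = 25 | 5·5 = 25
A: 4·4+2·4+1·1+6·0 = 25 | 5·5 = 25
gcd(4,2,1,6,5) = 1

Coefficients: [4, 2, 1, 6, 5]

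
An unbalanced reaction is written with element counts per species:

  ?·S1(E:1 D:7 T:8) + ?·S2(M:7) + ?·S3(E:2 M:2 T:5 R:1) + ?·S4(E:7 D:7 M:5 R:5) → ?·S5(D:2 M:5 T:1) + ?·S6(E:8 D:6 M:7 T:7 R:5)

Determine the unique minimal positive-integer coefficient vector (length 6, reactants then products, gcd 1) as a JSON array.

Coefficients: [2, 5, 5, 4, 6, 5]

E: 2·1+5·0+5·2+4·7 = 40 | 6·0+5·8 = 40
D: 2·7+5·0+5·0+4·7 = 42 | 6·2+5·6 = 42
M: 2·0+5·7+5·2+4·5 = 65 | 6·5+5·7 = 65
T: 2·8+5·0+5·5+4·0 = 41 | 6·1+5·7 = 41
R: 2·0+5·0+5·1+4·5 = 25 | 6·0+5·5 = 25
gcd(2,5,5,4,6,5) = 1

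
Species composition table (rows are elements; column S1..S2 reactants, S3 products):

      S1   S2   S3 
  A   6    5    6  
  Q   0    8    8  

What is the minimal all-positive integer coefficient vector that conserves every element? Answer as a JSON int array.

A: 1·6+6·5 = 36 | 6·6 = 36
Q: 1·0+6·8 = 48 | 6·8 = 48
gcd(1,6,6) = 1

Coefficients: [1, 6, 6]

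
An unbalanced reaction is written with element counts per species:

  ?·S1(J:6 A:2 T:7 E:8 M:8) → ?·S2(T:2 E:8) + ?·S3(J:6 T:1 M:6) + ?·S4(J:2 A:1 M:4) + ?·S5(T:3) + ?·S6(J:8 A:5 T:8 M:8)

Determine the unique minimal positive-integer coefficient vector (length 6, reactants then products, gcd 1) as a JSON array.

Coefficients: [5, 5, 2, 5, 5, 1]

J: 5·6 = 30 | 5·0+2·6+5·2+5·0+1·8 = 30
A: 5·2 = 10 | 5·0+2·0+5·1+5·0+1·5 = 10
T: 5·7 = 35 | 5·2+2·1+5·0+5·3+1·8 = 35
E: 5·8 = 40 | 5·8+2·0+5·0+5·0+1·0 = 40
M: 5·8 = 40 | 5·0+2·6+5·4+5·0+1·8 = 40
gcd(5,5,2,5,5,1) = 1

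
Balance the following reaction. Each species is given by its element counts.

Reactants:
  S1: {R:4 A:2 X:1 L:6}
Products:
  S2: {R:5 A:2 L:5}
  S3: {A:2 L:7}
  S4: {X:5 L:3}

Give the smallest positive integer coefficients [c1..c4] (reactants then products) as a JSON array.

Coefficients: [5, 4, 1, 1]

R: 5·4 = 20 | 4·5+1·0+1·0 = 20
A: 5·2 = 10 | 4·2+1·2+1·0 = 10
X: 5·1 = 5 | 4·0+1·0+1·5 = 5
L: 5·6 = 30 | 4·5+1·7+1·3 = 30
gcd(5,4,1,1) = 1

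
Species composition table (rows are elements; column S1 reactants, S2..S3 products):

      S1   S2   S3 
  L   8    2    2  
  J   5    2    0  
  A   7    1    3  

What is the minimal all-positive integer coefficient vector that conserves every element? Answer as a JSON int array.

L: 2·8 = 16 | 5·2+3·2 = 16
J: 2·5 = 10 | 5·2+3·0 = 10
A: 2·7 = 14 | 5·1+3·3 = 14
gcd(2,5,3) = 1

Coefficients: [2, 5, 3]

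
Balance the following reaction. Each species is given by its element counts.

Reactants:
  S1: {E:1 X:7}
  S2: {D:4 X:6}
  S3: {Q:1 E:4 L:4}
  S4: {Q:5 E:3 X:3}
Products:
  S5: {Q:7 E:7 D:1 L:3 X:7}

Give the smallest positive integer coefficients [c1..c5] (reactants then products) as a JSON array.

Coefficients: [1, 1, 3, 5, 4]

Q: 1·0+1·0+3·1+5·5 = 28 | 4·7 = 28
E: 1·1+1·0+3·4+5·3 = 28 | 4·7 = 28
D: 1·0+1·4+3·0+5·0 = 4 | 4·1 = 4
L: 1·0+1·0+3·4+5·0 = 12 | 4·3 = 12
X: 1·7+1·6+3·0+5·3 = 28 | 4·7 = 28
gcd(1,1,3,5,4) = 1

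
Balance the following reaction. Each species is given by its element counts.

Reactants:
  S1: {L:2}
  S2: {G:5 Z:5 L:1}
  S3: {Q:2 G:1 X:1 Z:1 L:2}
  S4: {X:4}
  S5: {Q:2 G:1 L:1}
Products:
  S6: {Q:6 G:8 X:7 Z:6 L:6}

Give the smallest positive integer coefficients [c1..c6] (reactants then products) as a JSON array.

Q: 1·0+2·0+2·2+3·0+4·2 = 12 | 2·6 = 12
G: 1·0+2·5+2·1+3·0+4·1 = 16 | 2·8 = 16
X: 1·0+2·0+2·1+3·4+4·0 = 14 | 2·7 = 14
Z: 1·0+2·5+2·1+3·0+4·0 = 12 | 2·6 = 12
L: 1·2+2·1+2·2+3·0+4·1 = 12 | 2·6 = 12
gcd(1,2,2,3,4,2) = 1

Coefficients: [1, 2, 2, 3, 4, 2]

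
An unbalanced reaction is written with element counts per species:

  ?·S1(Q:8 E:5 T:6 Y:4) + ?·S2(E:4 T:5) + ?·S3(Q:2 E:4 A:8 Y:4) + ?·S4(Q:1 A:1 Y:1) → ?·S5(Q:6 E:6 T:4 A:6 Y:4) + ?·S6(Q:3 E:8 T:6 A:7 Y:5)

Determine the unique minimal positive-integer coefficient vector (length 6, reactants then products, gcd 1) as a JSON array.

Q: 2·8+6·0+6·2+5·1 = 33 | 3·6+5·3 = 33
E: 2·5+6·4+6·4+5·0 = 58 | 3·6+5·8 = 58
T: 2·6+6·5+6·0+5·0 = 42 | 3·4+5·6 = 42
A: 2·0+6·0+6·8+5·1 = 53 | 3·6+5·7 = 53
Y: 2·4+6·0+6·4+5·1 = 37 | 3·4+5·5 = 37
gcd(2,6,6,5,3,5) = 1

Coefficients: [2, 6, 6, 5, 3, 5]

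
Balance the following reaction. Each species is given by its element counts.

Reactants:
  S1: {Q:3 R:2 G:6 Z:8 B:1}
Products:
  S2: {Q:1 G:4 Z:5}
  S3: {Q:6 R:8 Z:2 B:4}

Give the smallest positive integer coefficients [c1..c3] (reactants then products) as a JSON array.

Q: 4·3 = 12 | 6·1+1·6 = 12
R: 4·2 = 8 | 6·0+1·8 = 8
G: 4·6 = 24 | 6·4+1·0 = 24
Z: 4·8 = 32 | 6·5+1·2 = 32
B: 4·1 = 4 | 6·0+1·4 = 4
gcd(4,6,1) = 1

Coefficients: [4, 6, 1]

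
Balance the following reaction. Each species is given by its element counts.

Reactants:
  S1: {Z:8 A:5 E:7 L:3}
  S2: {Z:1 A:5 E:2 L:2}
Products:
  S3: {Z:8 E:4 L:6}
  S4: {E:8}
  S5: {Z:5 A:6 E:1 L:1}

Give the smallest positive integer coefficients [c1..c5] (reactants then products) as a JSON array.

Coefficients: [5, 1, 2, 3, 5]

Z: 5·8+1·1 = 41 | 2·8+3·0+5·5 = 41
A: 5·5+1·5 = 30 | 2·0+3·0+5·6 = 30
E: 5·7+1·2 = 37 | 2·4+3·8+5·1 = 37
L: 5·3+1·2 = 17 | 2·6+3·0+5·1 = 17
gcd(5,1,2,3,5) = 1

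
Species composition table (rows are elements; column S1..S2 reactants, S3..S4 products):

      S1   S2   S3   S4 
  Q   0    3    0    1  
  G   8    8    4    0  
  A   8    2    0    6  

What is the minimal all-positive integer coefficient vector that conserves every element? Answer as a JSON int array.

Q: 2·0+1·3 = 3 | 6·0+3·1 = 3
G: 2·8+1·8 = 24 | 6·4+3·0 = 24
A: 2·8+1·2 = 18 | 6·0+3·6 = 18
gcd(2,1,6,3) = 1

Coefficients: [2, 1, 6, 3]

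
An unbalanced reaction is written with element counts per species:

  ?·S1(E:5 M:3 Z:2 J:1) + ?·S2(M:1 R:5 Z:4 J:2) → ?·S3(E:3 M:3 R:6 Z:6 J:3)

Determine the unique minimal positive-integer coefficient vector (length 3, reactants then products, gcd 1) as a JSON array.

Coefficients: [3, 6, 5]

E: 3·5+6·0 = 15 | 5·3 = 15
M: 3·3+6·1 = 15 | 5·3 = 15
R: 3·0+6·5 = 30 | 5·6 = 30
Z: 3·2+6·4 = 30 | 5·6 = 30
J: 3·1+6·2 = 15 | 5·3 = 15
gcd(3,6,5) = 1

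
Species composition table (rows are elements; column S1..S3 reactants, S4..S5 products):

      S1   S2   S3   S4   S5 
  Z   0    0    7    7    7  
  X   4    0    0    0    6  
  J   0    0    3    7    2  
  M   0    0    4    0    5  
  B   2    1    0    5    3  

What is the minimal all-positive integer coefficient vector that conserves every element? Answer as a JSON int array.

Z: 6·0+5·0+5·7 = 35 | 1·7+4·7 = 35
X: 6·4+5·0+5·0 = 24 | 1·0+4·6 = 24
J: 6·0+5·0+5·3 = 15 | 1·7+4·2 = 15
M: 6·0+5·0+5·4 = 20 | 1·0+4·5 = 20
B: 6·2+5·1+5·0 = 17 | 1·5+4·3 = 17
gcd(6,5,5,1,4) = 1

Coefficients: [6, 5, 5, 1, 4]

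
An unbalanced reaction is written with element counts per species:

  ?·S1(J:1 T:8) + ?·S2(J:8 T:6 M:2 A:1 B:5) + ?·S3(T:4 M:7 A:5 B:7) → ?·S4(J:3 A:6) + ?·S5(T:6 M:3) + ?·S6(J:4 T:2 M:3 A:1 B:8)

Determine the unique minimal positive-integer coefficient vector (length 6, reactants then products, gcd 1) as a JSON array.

Coefficients: [1, 4, 4, 3, 6, 6]

J: 1·1+4·8+4·0 = 33 | 3·3+6·0+6·4 = 33
T: 1·8+4·6+4·4 = 48 | 3·0+6·6+6·2 = 48
M: 1·0+4·2+4·7 = 36 | 3·0+6·3+6·3 = 36
A: 1·0+4·1+4·5 = 24 | 3·6+6·0+6·1 = 24
B: 1·0+4·5+4·7 = 48 | 3·0+6·0+6·8 = 48
gcd(1,4,4,3,6,6) = 1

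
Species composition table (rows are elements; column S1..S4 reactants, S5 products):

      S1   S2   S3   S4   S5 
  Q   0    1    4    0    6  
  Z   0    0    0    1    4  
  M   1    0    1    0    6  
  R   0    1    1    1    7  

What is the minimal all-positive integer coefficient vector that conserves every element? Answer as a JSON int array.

Q: 5·0+2·1+1·4+4·0 = 6 | 1·6 = 6
Z: 5·0+2·0+1·0+4·1 = 4 | 1·4 = 4
M: 5·1+2·0+1·1+4·0 = 6 | 1·6 = 6
R: 5·0+2·1+1·1+4·1 = 7 | 1·7 = 7
gcd(5,2,1,4,1) = 1

Coefficients: [5, 2, 1, 4, 1]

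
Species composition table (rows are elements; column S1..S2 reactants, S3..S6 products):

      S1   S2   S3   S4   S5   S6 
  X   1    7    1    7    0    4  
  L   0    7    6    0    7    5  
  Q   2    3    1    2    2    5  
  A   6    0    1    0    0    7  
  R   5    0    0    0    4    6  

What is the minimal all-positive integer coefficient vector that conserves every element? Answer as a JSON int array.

Coefficients: [2, 6, 5, 5, 1, 1]

X: 2·1+6·7 = 44 | 5·1+5·7+1·0+1·4 = 44
L: 2·0+6·7 = 42 | 5·6+5·0+1·7+1·5 = 42
Q: 2·2+6·3 = 22 | 5·1+5·2+1·2+1·5 = 22
A: 2·6+6·0 = 12 | 5·1+5·0+1·0+1·7 = 12
R: 2·5+6·0 = 10 | 5·0+5·0+1·4+1·6 = 10
gcd(2,6,5,5,1,1) = 1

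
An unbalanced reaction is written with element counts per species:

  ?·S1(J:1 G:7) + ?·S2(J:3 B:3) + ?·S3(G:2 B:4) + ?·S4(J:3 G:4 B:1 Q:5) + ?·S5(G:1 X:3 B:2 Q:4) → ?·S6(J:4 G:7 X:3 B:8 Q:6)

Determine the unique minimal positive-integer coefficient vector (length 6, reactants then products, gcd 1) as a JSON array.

Coefficients: [2, 4, 4, 2, 5, 5]

J: 2·1+4·3+4·0+2·3+5·0 = 20 | 5·4 = 20
G: 2·7+4·0+4·2+2·4+5·1 = 35 | 5·7 = 35
X: 2·0+4·0+4·0+2·0+5·3 = 15 | 5·3 = 15
B: 2·0+4·3+4·4+2·1+5·2 = 40 | 5·8 = 40
Q: 2·0+4·0+4·0+2·5+5·4 = 30 | 5·6 = 30
gcd(2,4,4,2,5,5) = 1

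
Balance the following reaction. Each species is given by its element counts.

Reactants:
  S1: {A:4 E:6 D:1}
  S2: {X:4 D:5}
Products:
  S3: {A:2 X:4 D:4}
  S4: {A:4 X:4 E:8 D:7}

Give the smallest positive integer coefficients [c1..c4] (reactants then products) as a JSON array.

Coefficients: [4, 5, 2, 3]

A: 4·4+5·0 = 16 | 2·2+3·4 = 16
X: 4·0+5·4 = 20 | 2·4+3·4 = 20
E: 4·6+5·0 = 24 | 2·0+3·8 = 24
D: 4·1+5·5 = 29 | 2·4+3·7 = 29
gcd(4,5,2,3) = 1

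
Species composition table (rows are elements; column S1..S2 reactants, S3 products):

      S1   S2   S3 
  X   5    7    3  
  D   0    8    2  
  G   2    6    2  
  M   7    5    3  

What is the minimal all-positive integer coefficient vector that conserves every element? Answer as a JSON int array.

X: 1·5+1·7 = 12 | 4·3 = 12
D: 1·0+1·8 = 8 | 4·2 = 8
G: 1·2+1·6 = 8 | 4·2 = 8
M: 1·7+1·5 = 12 | 4·3 = 12
gcd(1,1,4) = 1

Coefficients: [1, 1, 4]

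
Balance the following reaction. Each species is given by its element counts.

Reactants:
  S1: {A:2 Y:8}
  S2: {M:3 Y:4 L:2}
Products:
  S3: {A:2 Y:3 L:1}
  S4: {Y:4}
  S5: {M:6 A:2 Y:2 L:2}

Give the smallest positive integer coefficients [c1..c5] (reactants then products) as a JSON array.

Coefficients: [3, 2, 2, 6, 1]

M: 3·0+2·3 = 6 | 2·0+6·0+1·6 = 6
A: 3·2+2·0 = 6 | 2·2+6·0+1·2 = 6
Y: 3·8+2·4 = 32 | 2·3+6·4+1·2 = 32
L: 3·0+2·2 = 4 | 2·1+6·0+1·2 = 4
gcd(3,2,2,6,1) = 1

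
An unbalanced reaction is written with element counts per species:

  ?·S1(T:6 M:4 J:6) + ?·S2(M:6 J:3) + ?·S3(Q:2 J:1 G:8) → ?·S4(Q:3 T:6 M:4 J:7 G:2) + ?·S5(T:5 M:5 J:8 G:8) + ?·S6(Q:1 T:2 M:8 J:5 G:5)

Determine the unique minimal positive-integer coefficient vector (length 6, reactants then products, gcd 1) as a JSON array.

Q: 5·0+5·0+5·2 = 10 | 2·3+2·0+4·1 = 10
T: 5·6+5·0+5·0 = 30 | 2·6+2·5+4·2 = 30
M: 5·4+5·6+5·0 = 50 | 2·4+2·5+4·8 = 50
J: 5·6+5·3+5·1 = 50 | 2·7+2·8+4·5 = 50
G: 5·0+5·0+5·8 = 40 | 2·2+2·8+4·5 = 40
gcd(5,5,5,2,2,4) = 1

Coefficients: [5, 5, 5, 2, 2, 4]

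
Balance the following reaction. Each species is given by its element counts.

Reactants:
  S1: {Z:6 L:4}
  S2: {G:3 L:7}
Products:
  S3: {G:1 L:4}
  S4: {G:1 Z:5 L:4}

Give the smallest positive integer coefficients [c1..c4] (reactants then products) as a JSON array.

G: 5·0+4·3 = 12 | 6·1+6·1 = 12
Z: 5·6+4·0 = 30 | 6·0+6·5 = 30
L: 5·4+4·7 = 48 | 6·4+6·4 = 48
gcd(5,4,6,6) = 1

Coefficients: [5, 4, 6, 6]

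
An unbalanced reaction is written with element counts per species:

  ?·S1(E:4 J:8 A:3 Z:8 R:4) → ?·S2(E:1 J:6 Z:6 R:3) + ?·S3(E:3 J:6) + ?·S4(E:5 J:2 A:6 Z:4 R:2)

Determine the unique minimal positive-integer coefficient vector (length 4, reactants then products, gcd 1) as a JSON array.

E: 6·4 = 24 | 6·1+1·3+3·5 = 24
J: 6·8 = 48 | 6·6+1·6+3·2 = 48
A: 6·3 = 18 | 6·0+1·0+3·6 = 18
Z: 6·8 = 48 | 6·6+1·0+3·4 = 48
R: 6·4 = 24 | 6·3+1·0+3·2 = 24
gcd(6,6,1,3) = 1

Coefficients: [6, 6, 1, 3]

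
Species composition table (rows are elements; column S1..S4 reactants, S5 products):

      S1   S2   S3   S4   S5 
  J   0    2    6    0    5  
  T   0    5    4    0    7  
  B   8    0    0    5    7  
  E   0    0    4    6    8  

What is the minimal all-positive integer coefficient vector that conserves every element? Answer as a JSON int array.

J: 1·0+4·2+2·6+4·0 = 20 | 4·5 = 20
T: 1·0+4·5+2·4+4·0 = 28 | 4·7 = 28
B: 1·8+4·0+2·0+4·5 = 28 | 4·7 = 28
E: 1·0+4·0+2·4+4·6 = 32 | 4·8 = 32
gcd(1,4,2,4,4) = 1

Coefficients: [1, 4, 2, 4, 4]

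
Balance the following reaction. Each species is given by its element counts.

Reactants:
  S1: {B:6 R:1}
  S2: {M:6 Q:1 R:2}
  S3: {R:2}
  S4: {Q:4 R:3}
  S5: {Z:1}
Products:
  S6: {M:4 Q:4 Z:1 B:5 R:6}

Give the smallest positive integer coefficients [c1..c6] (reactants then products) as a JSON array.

M: 5·0+4·6+4·0+5·0+6·0 = 24 | 6·4 = 24
Q: 5·0+4·1+4·0+5·4+6·0 = 24 | 6·4 = 24
Z: 5·0+4·0+4·0+5·0+6·1 = 6 | 6·1 = 6
B: 5·6+4·0+4·0+5·0+6·0 = 30 | 6·5 = 30
R: 5·1+4·2+4·2+5·3+6·0 = 36 | 6·6 = 36
gcd(5,4,4,5,6,6) = 1

Coefficients: [5, 4, 4, 5, 6, 6]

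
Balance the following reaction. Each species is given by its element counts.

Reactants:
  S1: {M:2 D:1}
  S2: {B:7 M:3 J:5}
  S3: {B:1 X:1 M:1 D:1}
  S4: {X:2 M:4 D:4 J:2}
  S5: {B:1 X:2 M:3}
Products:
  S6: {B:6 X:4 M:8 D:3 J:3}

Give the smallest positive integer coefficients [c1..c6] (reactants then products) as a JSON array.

Coefficients: [2, 2, 6, 1, 4, 4]

B: 2·0+2·7+6·1+1·0+4·1 = 24 | 4·6 = 24
X: 2·0+2·0+6·1+1·2+4·2 = 16 | 4·4 = 16
M: 2·2+2·3+6·1+1·4+4·3 = 32 | 4·8 = 32
D: 2·1+2·0+6·1+1·4+4·0 = 12 | 4·3 = 12
J: 2·0+2·5+6·0+1·2+4·0 = 12 | 4·3 = 12
gcd(2,2,6,1,4,4) = 1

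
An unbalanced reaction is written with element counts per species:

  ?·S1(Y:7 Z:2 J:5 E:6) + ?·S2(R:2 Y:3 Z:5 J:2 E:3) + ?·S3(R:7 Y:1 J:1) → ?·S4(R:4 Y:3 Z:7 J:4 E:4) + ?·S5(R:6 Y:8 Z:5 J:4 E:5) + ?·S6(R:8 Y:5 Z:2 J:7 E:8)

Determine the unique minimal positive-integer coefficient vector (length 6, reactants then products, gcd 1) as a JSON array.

Coefficients: [3, 6, 4, 2, 4, 1]

R: 3·0+6·2+4·7 = 40 | 2·4+4·6+1·8 = 40
Y: 3·7+6·3+4·1 = 43 | 2·3+4·8+1·5 = 43
Z: 3·2+6·5+4·0 = 36 | 2·7+4·5+1·2 = 36
J: 3·5+6·2+4·1 = 31 | 2·4+4·4+1·7 = 31
E: 3·6+6·3+4·0 = 36 | 2·4+4·5+1·8 = 36
gcd(3,6,4,2,4,1) = 1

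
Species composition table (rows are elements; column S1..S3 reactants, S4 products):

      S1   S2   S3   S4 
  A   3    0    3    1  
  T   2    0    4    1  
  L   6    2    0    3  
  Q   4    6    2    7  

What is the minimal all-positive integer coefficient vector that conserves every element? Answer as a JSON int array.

A: 1·3+6·0+1·3 = 6 | 6·1 = 6
T: 1·2+6·0+1·4 = 6 | 6·1 = 6
L: 1·6+6·2+1·0 = 18 | 6·3 = 18
Q: 1·4+6·6+1·2 = 42 | 6·7 = 42
gcd(1,6,1,6) = 1

Coefficients: [1, 6, 1, 6]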